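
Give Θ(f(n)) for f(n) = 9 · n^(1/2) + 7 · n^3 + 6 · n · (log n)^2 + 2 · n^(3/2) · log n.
f(n) ∈ Θ(n^3)

Compare the terms by growth order. For large n, n^a · (log n)^b dominates n^a' · (log n)^b' iff a > a', or (a = a' and b > b'). Ranking the 4 terms shows the dominant one is 7 · n^3. Hence f(n) ∈ Θ(n^3).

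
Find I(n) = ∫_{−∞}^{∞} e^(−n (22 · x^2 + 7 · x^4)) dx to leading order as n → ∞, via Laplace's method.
I(n) ~ sqrt(π/(22n))

φ(x) = 22 · x^2 + 7 · x^4 has its unique global minimum at x* = 0 (since φ'(x) = 44x + 28x^3 = 0 only at x = 0 for real x with both coefficients positive, and φ → ∞ as |x| → ∞). At x* = 0, φ(0) = 0 and φ''(0) = 44. Laplace's method then gives
  I(n) ~ sqrt(2π / (n · φ''(0))) · e^(−n φ(0)) = sqrt(2π / (44n)) = sqrt(π/(22n)).
The 7 · x^4 term contributes only at subleading order (an O(1/n) relative correction).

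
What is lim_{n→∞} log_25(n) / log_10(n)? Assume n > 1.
lim = ln(10) / ln(25) = log_25(10)

Change of base: log_25(n) = ln n / ln 25 and log_10(n) = ln n / ln 10. The ratio is (ln n / ln 25) · (ln 10 / ln n) = ln 10 / ln 25, a constant independent of n. So the limit is ln 10 / ln 25 = log_25(10).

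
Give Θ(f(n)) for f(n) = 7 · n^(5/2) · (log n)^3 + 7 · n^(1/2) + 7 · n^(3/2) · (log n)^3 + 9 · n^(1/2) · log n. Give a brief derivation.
f(n) ∈ Θ(n^(5/2) · (log n)^3)

Compare the terms by growth order. For large n, n^a · (log n)^b dominates n^a' · (log n)^b' iff a > a', or (a = a' and b > b'). Ranking the 4 terms shows the dominant one is 7 · n^(5/2) · (log n)^3. Hence f(n) ∈ Θ(n^(5/2) · (log n)^3).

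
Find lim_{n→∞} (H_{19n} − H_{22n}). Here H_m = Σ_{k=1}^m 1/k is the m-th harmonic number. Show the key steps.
lim = ln(19/22)

Euler-Maclaurin gives H_m = ln m + γ + 1/(2m) + O(1/m^2). The γ and O(1/m) terms cancel in the difference:
  H_{19n} − H_{22n} = ln(19n) − ln(22n) + O(1/n) = ln(19/22) + O(1/n).
Hence the limit is ln(19/22).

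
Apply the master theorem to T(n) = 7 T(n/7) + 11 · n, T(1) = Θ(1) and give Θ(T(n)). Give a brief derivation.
T(n) = Θ(n log n)

log_7 7 = 1, and f(n) = 11 · n = Θ(n^(log_7 7)). This is Case 2 of the master theorem: T(n) = Θ(f(n) · log n) = Θ(n log n).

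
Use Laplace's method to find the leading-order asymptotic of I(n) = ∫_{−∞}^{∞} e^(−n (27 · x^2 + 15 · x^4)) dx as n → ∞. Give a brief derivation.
I(n) ~ sqrt(π/(27n))

φ(x) = 27 · x^2 + 15 · x^4 has its unique global minimum at x* = 0 (since φ'(x) = 54x + 60x^3 = 0 only at x = 0 for real x with both coefficients positive, and φ → ∞ as |x| → ∞). At x* = 0, φ(0) = 0 and φ''(0) = 54. Laplace's method then gives
  I(n) ~ sqrt(2π / (n · φ''(0))) · e^(−n φ(0)) = sqrt(2π / (54n)) = sqrt(π/(27n)).
The 15 · x^4 term contributes only at subleading order (an O(1/n) relative correction).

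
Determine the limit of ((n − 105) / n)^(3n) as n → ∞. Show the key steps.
lim = e^(−315)

Rewrite as (1 − 105/n)^(3n). By the standard limit (1 + x/n)^n → e^x, we have (1 − 105/n)^n → e^(−105), and raising to the 3rd power gives e^(−315).
More precisely, ln[(1 − 105/n)^(3n)] = 3n · ln(1 − 105/n) = 3n · (-105/n + O(1/n^2)) = -315 + O(1/n) → -315.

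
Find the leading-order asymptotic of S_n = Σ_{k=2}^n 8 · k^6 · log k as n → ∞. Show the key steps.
S_n ~ 8 · n^7 log n / 7 − 8 · n^7 / 49

By integral comparison, S_n = ∫_1^n 8 · x^6 · log x dx + O(n^6 · log n). For the integral, ∫ x^6 log x dx = n^7 log n / 7 − n^7/49 (integration by parts). Hence S_n ~ 8 · n^7 log n / 7 − 8 · n^7 / 49.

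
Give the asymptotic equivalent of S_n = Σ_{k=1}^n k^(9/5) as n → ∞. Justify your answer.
S_n ~ (5/14) · n^(14/5)

Integral comparison: Σ_{k=1}^n k^(9/5) = ∫_0^n x^(9/5) dx + O(n^(9/5)). The integral is n^(1 + 9/5) / (1 + 9/5) = n^((9+5)/5) / ((9+5)/5) = (5/14) · n^(14/5).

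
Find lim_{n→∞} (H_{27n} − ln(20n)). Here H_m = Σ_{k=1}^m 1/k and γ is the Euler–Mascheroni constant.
lim = ln(27/20) + γ

By Euler-Maclaurin, H_m = ln m + γ + O(1/m). So
  H_{27n} − ln(20n) = ln(27n) + γ − ln(20n) + O(1/n)
                       = ln(27/20) + γ + O(1/n).
Hence the limit is ln(27/20) + γ.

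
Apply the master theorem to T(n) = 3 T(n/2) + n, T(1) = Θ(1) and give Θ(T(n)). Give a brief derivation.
T(n) = Θ(n^(log_2 3))

Master theorem: compare f(n) = n to n^(log_2 3) where log_2 3 ≈ 1.585. Since 1 < log_2 3, we have f(n) = O(n^(log_2 3 − ε)) for some ε > 0 — Case 1. Hence T(n) = Θ(n^(log_2 3)).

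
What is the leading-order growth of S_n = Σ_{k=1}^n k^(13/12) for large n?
S_n ~ (12/25) · n^(25/12)

Integral comparison: Σ_{k=1}^n k^(13/12) = ∫_0^n x^(13/12) dx + O(n^(13/12)). The integral is n^(1 + 13/12) / (1 + 13/12) = n^((13+12)/12) / ((13+12)/12) = (12/25) · n^(25/12).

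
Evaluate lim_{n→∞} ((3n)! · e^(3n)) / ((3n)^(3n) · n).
lim = 0

Stirling: (3n)! ~ sqrt(2π·3n) · (3n/e)^(3n). Hence
  (3n)! · e^(3n) / (3n)^(3n) ~ sqrt(2π·3n).
Dividing by n: sqrt(2π·3n) / n = sqrt(2π·3) · n^((1−2)/2), so the expression behaves like sqrt(2π·3) · n^((1−2)/2) → 0.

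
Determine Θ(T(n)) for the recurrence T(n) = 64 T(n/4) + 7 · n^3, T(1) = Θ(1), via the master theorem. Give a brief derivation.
T(n) = Θ(n^3 log n)

log_4 64 = 3, and f(n) = 7 · n^3 = Θ(n^(log_4 64)). This is Case 2 of the master theorem: T(n) = Θ(f(n) · log n) = Θ(n^3 log n).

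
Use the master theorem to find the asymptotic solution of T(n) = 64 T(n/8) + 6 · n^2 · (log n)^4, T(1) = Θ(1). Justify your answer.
T(n) = Θ(n^2 · (log n)^5)

Here log_8 64 = 2 and f(n) = 6 · n^2 · (log n)^4 = Θ(n^(log_8 64) · (log n)^4). This is the extended Case 2 of the master theorem (f matches the critical exponent up to log factors), giving T(n) = Θ(n^(log_8 64) · (log n)^(4+1)) = Θ(n^2 · (log n)^5).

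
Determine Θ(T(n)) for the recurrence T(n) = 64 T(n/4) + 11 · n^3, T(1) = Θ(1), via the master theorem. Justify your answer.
T(n) = Θ(n^3 log n)

log_4 64 = 3, and f(n) = 11 · n^3 = Θ(n^(log_4 64)). This is Case 2 of the master theorem: T(n) = Θ(f(n) · log n) = Θ(n^3 log n).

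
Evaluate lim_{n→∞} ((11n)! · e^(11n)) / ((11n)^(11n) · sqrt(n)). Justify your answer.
lim = sqrt(2π·11)

Stirling: (11n)! ~ sqrt(2π·11n) · (11n/e)^(11n). Hence
  (11n)! · e^(11n) / (11n)^(11n) ~ sqrt(2π·11n).
Dividing by sqrt(n): sqrt(2π·11n) / sqrt(n) = sqrt(2π·11) · n^((1−1)/2), so the limit is sqrt(2π·11).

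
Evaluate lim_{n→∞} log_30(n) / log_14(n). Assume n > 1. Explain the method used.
lim = ln(14) / ln(30) = log_30(14)

Change of base: log_30(n) = ln n / ln 30 and log_14(n) = ln n / ln 14. The ratio is (ln n / ln 30) · (ln 14 / ln n) = ln 14 / ln 30, a constant independent of n. So the limit is ln 14 / ln 30 = log_30(14).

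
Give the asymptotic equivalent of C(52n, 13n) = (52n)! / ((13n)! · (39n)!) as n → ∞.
C(52n, 13n) ~ (256/27)^(13n) · sqrt(2/(3π·13n))

Write N = 13n. Apply Stirling to each factorial:
  (4N)! ~ sqrt(2π·4N) · (4N/e)^(4N),
  N! ~ sqrt(2π N) · (N/e)^N,
  (3N)! ~ sqrt(2π·3N) · (3N/e)^(3N).
The exponential factors combine to (4N)^(4N) / (N^N · (3N)^(3N)) = 4^(4N)/3^(3N) = (4^4/3^3)^N = (256/27)^N.
The square-root prefactors combine to sqrt(2π·4N) / (sqrt(2π N)·sqrt(2π·3N)) = sqrt(4 / (2π·3·N)) = sqrt(2/(3π·13n)).
Substituting N = 13n: C(52n, 13n) ~ (256/27)^(13n) · sqrt(2/(3π·13n)).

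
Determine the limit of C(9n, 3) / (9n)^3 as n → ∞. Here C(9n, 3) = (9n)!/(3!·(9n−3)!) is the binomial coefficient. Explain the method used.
lim = 1/3! = 1/6

With N = 9n → ∞: C(N, 3) / N^3 = [N(N−1)…(N−2)] / (3! · N^3) = (1/3!) · 1 · (1 − 1/(9n)) · (1 − 2/(9n)). Each factor → 1 as N → ∞, so the limit is 1/3! = 1/6.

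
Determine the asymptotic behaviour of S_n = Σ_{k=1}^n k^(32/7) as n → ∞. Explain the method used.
S_n ~ (7/39) · n^(39/7)

Integral comparison: Σ_{k=1}^n k^(32/7) = ∫_0^n x^(32/7) dx + O(n^(32/7)). The integral is n^(1 + 32/7) / (1 + 32/7) = n^((32+7)/7) / ((32+7)/7) = (7/39) · n^(39/7).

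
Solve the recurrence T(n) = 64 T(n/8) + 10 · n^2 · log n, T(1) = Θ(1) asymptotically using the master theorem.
T(n) = Θ(n^2 · (log n)^2)

Here log_8 64 = 2 and f(n) = 10 · n^2 · log n = Θ(n^(log_8 64) · (log n)^1). This is the extended Case 2 of the master theorem (f matches the critical exponent up to log factors), giving T(n) = Θ(n^(log_8 64) · (log n)^(1+1)) = Θ(n^2 · (log n)^2).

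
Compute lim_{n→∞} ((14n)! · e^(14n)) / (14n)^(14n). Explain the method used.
lim = ∞

Stirling: (14n)! ~ sqrt(2π·14n) · (14n/e)^(14n). Hence
  (14n)! · e^(14n) / (14n)^(14n) ~ sqrt(2π·14n) = sqrt(2π·14) · sqrt(n) → ∞.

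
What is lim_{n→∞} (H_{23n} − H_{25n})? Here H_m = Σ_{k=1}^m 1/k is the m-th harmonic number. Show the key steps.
lim = ln(23/25)

Euler-Maclaurin gives H_m = ln m + γ + 1/(2m) + O(1/m^2). The γ and O(1/m) terms cancel in the difference:
  H_{23n} − H_{25n} = ln(23n) − ln(25n) + O(1/n) = ln(23/25) + O(1/n).
Hence the limit is ln(23/25).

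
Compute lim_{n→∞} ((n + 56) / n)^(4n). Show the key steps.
lim = e^224

Rewrite as (1 + 56/n)^(4n). By the standard limit (1 + x/n)^n → e^x, we have (1 + 56/n)^n → e^56, and raising to the 4th power gives e^224.
More precisely, ln[(1 + 56/n)^(4n)] = 4n · ln(1 + 56/n) = 4n · (56/n + O(1/n^2)) = 224 + O(1/n) → 224.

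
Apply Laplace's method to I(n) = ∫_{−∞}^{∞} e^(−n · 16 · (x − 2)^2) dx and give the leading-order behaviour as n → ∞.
I(n) = sqrt(π/(16n))

Here φ(x) = 16 · (x − 2)^2 has its unique minimum at x* = 2 with φ(x*) = 0 and φ''(x*) = 32. Laplace's method gives
  I(n) ~ e^(−n φ(x*)) · sqrt(2π / (n · φ''(x*))) = sqrt(2π / (32n)) = sqrt(π/(16n)).
This is exact: substituting u = (x − 2)·sqrt(16n) gives I(n) = (1/sqrt(16n)) ∫_{−∞}^{∞} e^(−u^2) du = sqrt(π/(16n)).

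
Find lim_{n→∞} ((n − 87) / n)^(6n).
lim = e^(−522)

Rewrite as (1 − 87/n)^(6n). By the standard limit (1 + x/n)^n → e^x, we have (1 − 87/n)^n → e^(−87), and raising to the 6th power gives e^(−522).
More precisely, ln[(1 − 87/n)^(6n)] = 6n · ln(1 − 87/n) = 6n · (-87/n + O(1/n^2)) = -522 + O(1/n) → -522.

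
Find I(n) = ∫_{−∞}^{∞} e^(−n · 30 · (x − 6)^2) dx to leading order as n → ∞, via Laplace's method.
I(n) = sqrt(π/(30n))

Here φ(x) = 30 · (x − 6)^2 has its unique minimum at x* = 6 with φ(x*) = 0 and φ''(x*) = 60. Laplace's method gives
  I(n) ~ e^(−n φ(x*)) · sqrt(2π / (n · φ''(x*))) = sqrt(2π / (60n)) = sqrt(π/(30n)).
This is exact: substituting u = (x − 6)·sqrt(30n) gives I(n) = (1/sqrt(30n)) ∫_{−∞}^{∞} e^(−u^2) du = sqrt(π/(30n)).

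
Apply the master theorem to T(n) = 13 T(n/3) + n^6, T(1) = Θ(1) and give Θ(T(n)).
T(n) = Θ(n^6)

log_3 13 ≈ 2.335. f(n) = n^6 dominates n^(log_3 13) since 6 > 2.335, and the regularity condition a·f(n/b) = 13·(n/3)^6 = (13/729)·n^6 ≤ c·f(n) holds with c = 13/729 ≈ 0.0178 < 1. So this is Case 3: T(n) = Θ(f(n)) = Θ(n^6).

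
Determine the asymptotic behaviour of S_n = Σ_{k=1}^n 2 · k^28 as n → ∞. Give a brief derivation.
S_n ~ 2 · n^29 / 29

By integral comparison (Euler-Maclaurin), Σ_{k=1}^n 2 · k^28 = 2 · ∫_0^n x^28 dx + O(n^28) = 2 · n^29/29 + O(n^28). (Equivalently, Faulhaber's formula gives the same leading term.)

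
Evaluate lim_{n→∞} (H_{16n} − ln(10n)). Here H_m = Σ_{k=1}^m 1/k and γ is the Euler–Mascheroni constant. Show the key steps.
lim = ln(8/5) + γ

By Euler-Maclaurin, H_m = ln m + γ + O(1/m). So
  H_{16n} − ln(10n) = ln(16n) + γ − ln(10n) + O(1/n)
                       = ln(16/10) + γ + O(1/n).
Hence the limit is ln(16/10) + γ (= ln(8/5)).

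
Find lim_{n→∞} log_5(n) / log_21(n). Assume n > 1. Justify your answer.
lim = ln(21) / ln(5) = log_5(21)

Change of base: log_5(n) = ln n / ln 5 and log_21(n) = ln n / ln 21. The ratio is (ln n / ln 5) · (ln 21 / ln n) = ln 21 / ln 5, a constant independent of n. So the limit is ln 21 / ln 5 = log_5(21).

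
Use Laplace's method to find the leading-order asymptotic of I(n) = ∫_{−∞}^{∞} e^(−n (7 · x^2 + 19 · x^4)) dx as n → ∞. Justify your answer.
I(n) ~ sqrt(π/(7n))

φ(x) = 7 · x^2 + 19 · x^4 has its unique global minimum at x* = 0 (since φ'(x) = 14x + 76x^3 = 0 only at x = 0 for real x with both coefficients positive, and φ → ∞ as |x| → ∞). At x* = 0, φ(0) = 0 and φ''(0) = 14. Laplace's method then gives
  I(n) ~ sqrt(2π / (n · φ''(0))) · e^(−n φ(0)) = sqrt(2π / (14n)) = sqrt(π/(7n)).
The 19 · x^4 term contributes only at subleading order (an O(1/n) relative correction).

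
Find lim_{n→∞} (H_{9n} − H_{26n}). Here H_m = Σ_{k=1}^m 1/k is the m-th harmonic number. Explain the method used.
lim = ln(9/26)

Euler-Maclaurin gives H_m = ln m + γ + 1/(2m) + O(1/m^2). The γ and O(1/m) terms cancel in the difference:
  H_{9n} − H_{26n} = ln(9n) − ln(26n) + O(1/n) = ln(9/26) + O(1/n).
Hence the limit is ln(9/26).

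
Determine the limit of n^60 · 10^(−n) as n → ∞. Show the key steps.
lim = 0

Exponentials with base > 1 dominate every fixed polynomial: for any fixed c, n^c / 10^n → 0 as n → ∞ (e.g. by the ratio test, or by writing 10^n = e^(n ln 10) and noting e^(n ln 10) / n^c → ∞). Hence n^60 · 10^(−n) = n^60 / 10^n → 0.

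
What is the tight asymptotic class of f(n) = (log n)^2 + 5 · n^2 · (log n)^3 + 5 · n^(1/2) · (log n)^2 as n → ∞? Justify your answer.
f(n) ∈ Θ(n^2 · (log n)^3)

Compare the terms by growth order. For large n, n^a · (log n)^b dominates n^a' · (log n)^b' iff a > a', or (a = a' and b > b'). Ranking the 3 terms shows the dominant one is 5 · n^2 · (log n)^3. Hence f(n) ∈ Θ(n^2 · (log n)^3).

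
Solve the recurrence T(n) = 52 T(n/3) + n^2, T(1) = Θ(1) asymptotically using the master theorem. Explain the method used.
T(n) = Θ(n^(log_3 52))

Master theorem: compare f(n) = n^2 to n^(log_3 52) where log_3 52 ≈ 3.597. Since 2 < log_3 52, we have f(n) = O(n^(log_3 52 − ε)) for some ε > 0 — Case 1. Hence T(n) = Θ(n^(log_3 52)).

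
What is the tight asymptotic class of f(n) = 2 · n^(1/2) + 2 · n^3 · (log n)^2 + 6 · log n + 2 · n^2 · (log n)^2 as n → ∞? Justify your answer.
f(n) ∈ Θ(n^3 · (log n)^2)

Compare the terms by growth order. For large n, n^a · (log n)^b dominates n^a' · (log n)^b' iff a > a', or (a = a' and b > b'). Ranking the 4 terms shows the dominant one is 2 · n^3 · (log n)^2. Hence f(n) ∈ Θ(n^3 · (log n)^2).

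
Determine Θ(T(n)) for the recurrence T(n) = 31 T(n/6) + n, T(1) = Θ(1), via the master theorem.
T(n) = Θ(n^(log_6 31))

Master theorem: compare f(n) = n to n^(log_6 31) where log_6 31 ≈ 1.917. Since 1 < log_6 31, we have f(n) = O(n^(log_6 31 − ε)) for some ε > 0 — Case 1. Hence T(n) = Θ(n^(log_6 31)).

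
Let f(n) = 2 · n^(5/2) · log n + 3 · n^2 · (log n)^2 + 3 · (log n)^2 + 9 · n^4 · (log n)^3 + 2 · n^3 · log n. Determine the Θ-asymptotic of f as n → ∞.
f(n) ∈ Θ(n^4 · (log n)^3)

Compare the terms by growth order. For large n, n^a · (log n)^b dominates n^a' · (log n)^b' iff a > a', or (a = a' and b > b'). Ranking the 5 terms shows the dominant one is 9 · n^4 · (log n)^3. Hence f(n) ∈ Θ(n^4 · (log n)^3).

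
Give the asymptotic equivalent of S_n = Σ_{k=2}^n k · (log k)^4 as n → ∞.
S_n ~ n^2 · (log n)^4 / 2

By integral comparison, S_n = ∫_1^n x · (log x)^4 dx + O(n · (log n)^4). For the integral, the leading term of ∫_1^n x^1 (log x)^4 dx is n^2/2 · (log n)^4 (by repeated integration by parts; each step lowers the log-exponent and produces a relatively O(1/log n) correction). Hence S_n ~ n^2 · (log n)^4 / 2.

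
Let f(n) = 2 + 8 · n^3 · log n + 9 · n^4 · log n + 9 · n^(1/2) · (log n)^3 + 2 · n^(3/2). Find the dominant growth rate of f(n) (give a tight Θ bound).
f(n) ∈ Θ(n^4 · log n)

Compare the terms by growth order. For large n, n^a · (log n)^b dominates n^a' · (log n)^b' iff a > a', or (a = a' and b > b'). Ranking the 5 terms shows the dominant one is 9 · n^4 · log n. Hence f(n) ∈ Θ(n^4 · log n).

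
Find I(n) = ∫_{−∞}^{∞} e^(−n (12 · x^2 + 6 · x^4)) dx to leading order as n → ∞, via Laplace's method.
I(n) ~ sqrt(π/(12n))

φ(x) = 12 · x^2 + 6 · x^4 has its unique global minimum at x* = 0 (since φ'(x) = 24x + 24x^3 = 0 only at x = 0 for real x with both coefficients positive, and φ → ∞ as |x| → ∞). At x* = 0, φ(0) = 0 and φ''(0) = 24. Laplace's method then gives
  I(n) ~ sqrt(2π / (n · φ''(0))) · e^(−n φ(0)) = sqrt(2π / (24n)) = sqrt(π/(12n)).
The 6 · x^4 term contributes only at subleading order (an O(1/n) relative correction).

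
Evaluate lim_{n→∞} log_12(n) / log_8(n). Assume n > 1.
lim = ln(8) / ln(12) = log_12(8)

Change of base: log_12(n) = ln n / ln 12 and log_8(n) = ln n / ln 8. The ratio is (ln n / ln 12) · (ln 8 / ln n) = ln 8 / ln 12, a constant independent of n. So the limit is ln 8 / ln 12 = log_12(8).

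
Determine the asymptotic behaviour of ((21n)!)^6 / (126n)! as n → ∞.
((21n)!)^6/(126n)! ~ ((2π·21n)^(5/2) / sqrt(6)) · 6^(−6·21n)  →  0

Write N = 21n. Stirling: N! ~ sqrt(2π N)(N/e)^N and (6N)! ~ sqrt(2π·6N)·(6N/e)^(6N).
  (N!)^6/(6N)! ~ (2π N)^(6/2) (N/e)^(6N) / [sqrt(2π·6N) (6N/e)^(6N)]
     = (2π N)^(6/2) / sqrt(2π·6N) · (N/(6N))^(6N)
     = (2π N)^((6−1)/2) / sqrt(6) · 6^(−6N).
Since 6^6 > 1, the factor 6^(−6N) decays exponentially, so the ratio → 0. Substituting N = 21n gives the stated form.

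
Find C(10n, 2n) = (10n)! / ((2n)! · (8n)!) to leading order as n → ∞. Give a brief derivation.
C(10n, 2n) ~ (3125/256)^(2n) · sqrt(5/(8π·2n))

Write N = 2n. Apply Stirling to each factorial:
  (5N)! ~ sqrt(2π·5N) · (5N/e)^(5N),
  N! ~ sqrt(2π N) · (N/e)^N,
  (4N)! ~ sqrt(2π·4N) · (4N/e)^(4N).
The exponential factors combine to (5N)^(5N) / (N^N · (4N)^(4N)) = 5^(5N)/4^(4N) = (5^5/4^4)^N = (3125/256)^N.
The square-root prefactors combine to sqrt(2π·5N) / (sqrt(2π N)·sqrt(2π·4N)) = sqrt(5 / (2π·4·N)) = sqrt(5/(8π·2n)).
Substituting N = 2n: C(10n, 2n) ~ (3125/256)^(2n) · sqrt(5/(8π·2n)).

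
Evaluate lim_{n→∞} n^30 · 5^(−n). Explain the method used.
lim = 0

Exponentials with base > 1 dominate every fixed polynomial: for any fixed c, n^c / 5^n → 0 as n → ∞ (e.g. by the ratio test, or by writing 5^n = e^(n ln 5) and noting e^(n ln 5) / n^c → ∞). Hence n^30 · 5^(−n) = n^30 / 5^n → 0.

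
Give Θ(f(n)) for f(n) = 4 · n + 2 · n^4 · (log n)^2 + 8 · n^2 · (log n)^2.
f(n) ∈ Θ(n^4 · (log n)^2)

Compare the terms by growth order. For large n, n^a · (log n)^b dominates n^a' · (log n)^b' iff a > a', or (a = a' and b > b'). Ranking the 3 terms shows the dominant one is 2 · n^4 · (log n)^2. Hence f(n) ∈ Θ(n^4 · (log n)^2).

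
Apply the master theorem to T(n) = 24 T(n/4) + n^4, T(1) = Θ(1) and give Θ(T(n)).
T(n) = Θ(n^4)

log_4 24 ≈ 2.292. f(n) = n^4 dominates n^(log_4 24) since 4 > 2.292, and the regularity condition a·f(n/b) = 24·(n/4)^4 = (24/256)·n^4 ≤ c·f(n) holds with c = 24/256 ≈ 0.0938 < 1. So this is Case 3: T(n) = Θ(f(n)) = Θ(n^4).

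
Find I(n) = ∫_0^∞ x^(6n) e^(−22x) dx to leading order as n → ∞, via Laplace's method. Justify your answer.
I(n) ~ (sqrt(2π·6n) / 22) · (6n/(22e))^(6n)

Write the integrand as exp(6n ln x − 22x) and set f(x) = 6n ln x − 22x. Then f'(x) = 6n/x − 22 = 0 at x* = 6n/22, and f''(x*) = −6n/x*^2 = −22^2/(6n). Laplace's method (interior maximum) gives
  I(n) ~ e^(f(x*)) · sqrt(2π / |f''(x*)|)
        = exp(6n ln(6n/22) − 6n) · sqrt(2π · 6n / 22^2)
        = (6n/22)^(6n) e^(−6n) · sqrt(2π·6n) / 22
        = (sqrt(2π·6n) / 22) · (6n/(22e))^(6n).
This matches Γ(6n+1)/22^(6n+1) with Stirling applied to Γ.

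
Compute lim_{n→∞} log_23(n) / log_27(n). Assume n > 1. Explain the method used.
lim = ln(27) / ln(23) = log_23(27)

Change of base: log_23(n) = ln n / ln 23 and log_27(n) = ln n / ln 27. The ratio is (ln n / ln 23) · (ln 27 / ln n) = ln 27 / ln 23, a constant independent of n. So the limit is ln 27 / ln 23 = log_23(27).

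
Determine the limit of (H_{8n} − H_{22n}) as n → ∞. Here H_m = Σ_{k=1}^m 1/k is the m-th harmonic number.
lim = ln(8/22) = ln(4/11)

Euler-Maclaurin gives H_m = ln m + γ + 1/(2m) + O(1/m^2). The γ and O(1/m) terms cancel in the difference:
  H_{8n} − H_{22n} = ln(8n) − ln(22n) + O(1/n) = ln(8/22) + O(1/n).
Hence the limit is ln(8/22) = ln(4/11).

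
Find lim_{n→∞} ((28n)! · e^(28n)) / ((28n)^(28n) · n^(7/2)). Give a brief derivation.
lim = 0

Stirling: (28n)! ~ sqrt(2π·28n) · (28n/e)^(28n). Hence
  (28n)! · e^(28n) / (28n)^(28n) ~ sqrt(2π·28n).
Dividing by n^(7/2): sqrt(2π·28n) / n^(7/2) = sqrt(2π·28) · n^((1−7)/2), so the expression behaves like sqrt(2π·28) · n^((1−7)/2) → 0.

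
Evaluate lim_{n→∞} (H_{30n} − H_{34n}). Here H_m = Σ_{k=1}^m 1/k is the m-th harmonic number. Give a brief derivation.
lim = ln(30/34) = ln(15/17)

Euler-Maclaurin gives H_m = ln m + γ + 1/(2m) + O(1/m^2). The γ and O(1/m) terms cancel in the difference:
  H_{30n} − H_{34n} = ln(30n) − ln(34n) + O(1/n) = ln(30/34) + O(1/n).
Hence the limit is ln(30/34) = ln(15/17).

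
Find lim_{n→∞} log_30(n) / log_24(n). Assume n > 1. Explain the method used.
lim = ln(24) / ln(30) = log_30(24)

Change of base: log_30(n) = ln n / ln 30 and log_24(n) = ln n / ln 24. The ratio is (ln n / ln 30) · (ln 24 / ln n) = ln 24 / ln 30, a constant independent of n. So the limit is ln 24 / ln 30 = log_30(24).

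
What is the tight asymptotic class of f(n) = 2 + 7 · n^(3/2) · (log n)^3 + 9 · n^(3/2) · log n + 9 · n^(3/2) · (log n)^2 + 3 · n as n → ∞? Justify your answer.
f(n) ∈ Θ(n^(3/2) · (log n)^3)

Compare the terms by growth order. For large n, n^a · (log n)^b dominates n^a' · (log n)^b' iff a > a', or (a = a' and b > b'). Ranking the 5 terms shows the dominant one is 7 · n^(3/2) · (log n)^3. Hence f(n) ∈ Θ(n^(3/2) · (log n)^3).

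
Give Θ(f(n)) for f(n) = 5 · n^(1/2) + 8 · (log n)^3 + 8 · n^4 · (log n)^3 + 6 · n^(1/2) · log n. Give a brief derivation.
f(n) ∈ Θ(n^4 · (log n)^3)

Compare the terms by growth order. For large n, n^a · (log n)^b dominates n^a' · (log n)^b' iff a > a', or (a = a' and b > b'). Ranking the 4 terms shows the dominant one is 8 · n^4 · (log n)^3. Hence f(n) ∈ Θ(n^4 · (log n)^3).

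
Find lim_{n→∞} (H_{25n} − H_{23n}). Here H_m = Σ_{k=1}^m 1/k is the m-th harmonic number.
lim = ln(25/23)

Euler-Maclaurin gives H_m = ln m + γ + 1/(2m) + O(1/m^2). The γ and O(1/m) terms cancel in the difference:
  H_{25n} − H_{23n} = ln(25n) − ln(23n) + O(1/n) = ln(25/23) + O(1/n).
Hence the limit is ln(25/23).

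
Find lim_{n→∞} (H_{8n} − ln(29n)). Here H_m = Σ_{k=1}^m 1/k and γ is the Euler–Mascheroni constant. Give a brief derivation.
lim = ln(8/29) + γ

By Euler-Maclaurin, H_m = ln m + γ + O(1/m). So
  H_{8n} − ln(29n) = ln(8n) + γ − ln(29n) + O(1/n)
                       = ln(8/29) + γ + O(1/n).
Hence the limit is ln(8/29) + γ.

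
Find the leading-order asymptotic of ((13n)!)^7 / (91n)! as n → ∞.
((13n)!)^7/(91n)! ~ ((2π·13n)^(6/2) / sqrt(7)) · 7^(−7·13n)  →  0

Write N = 13n. Stirling: N! ~ sqrt(2π N)(N/e)^N and (7N)! ~ sqrt(2π·7N)·(7N/e)^(7N).
  (N!)^7/(7N)! ~ (2π N)^(7/2) (N/e)^(7N) / [sqrt(2π·7N) (7N/e)^(7N)]
     = (2π N)^(7/2) / sqrt(2π·7N) · (N/(7N))^(7N)
     = (2π N)^((7−1)/2) / sqrt(7) · 7^(−7N).
Since 7^7 > 1, the factor 7^(−7N) decays exponentially, so the ratio → 0. Substituting N = 13n gives the stated form.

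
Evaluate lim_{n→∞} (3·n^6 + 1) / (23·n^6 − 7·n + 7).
lim = 3/23

For large n the leading n^6 terms dominate both numerator and denominator. Dividing top and bottom by n^6, every other term tends to 0, leaving 3/23.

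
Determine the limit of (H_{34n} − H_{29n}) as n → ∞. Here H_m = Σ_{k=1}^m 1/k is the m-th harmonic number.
lim = ln(34/29)

Euler-Maclaurin gives H_m = ln m + γ + 1/(2m) + O(1/m^2). The γ and O(1/m) terms cancel in the difference:
  H_{34n} − H_{29n} = ln(34n) − ln(29n) + O(1/n) = ln(34/29) + O(1/n).
Hence the limit is ln(34/29).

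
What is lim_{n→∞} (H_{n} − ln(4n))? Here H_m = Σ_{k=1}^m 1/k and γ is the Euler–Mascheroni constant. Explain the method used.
lim = −ln 4 + γ

By Euler-Maclaurin, H_m = ln m + γ + O(1/m). So
  H_{n} − ln(4n) = ln(n) + γ − ln(4n) + O(1/n)
                       = ln(1/4) + γ + O(1/n).
Hence the limit is ln(1/4) + γ.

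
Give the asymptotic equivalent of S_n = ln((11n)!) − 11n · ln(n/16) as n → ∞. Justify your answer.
S_n ~ 11n · (ln 176 − 1) + O(ln n)

Stirling: ln((11n)!) = 11n ln(11n) − 11n + O(ln n).
  S_n = 11n ln(11n) − 11n − 11n ln(n/16) + O(ln n)
      = 11n ln(11n) − 11n ln n + 11n ln 16 − 11n + O(ln n)
      = 11n ln 11 + 11n ln 16 − 11n + O(ln n)
      = 11n (ln 176 − 1) + O(ln n).
Numerically ln(176) − 1 ≈ 4.1705.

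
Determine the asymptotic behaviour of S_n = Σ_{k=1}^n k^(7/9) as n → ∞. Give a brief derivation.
S_n ~ (9/16) · n^(16/9)

Integral comparison: Σ_{k=1}^n k^(7/9) = ∫_0^n x^(7/9) dx + O(n^(7/9)). The integral is n^(1 + 7/9) / (1 + 7/9) = n^((7+9)/9) / ((7+9)/9) = (9/16) · n^(16/9).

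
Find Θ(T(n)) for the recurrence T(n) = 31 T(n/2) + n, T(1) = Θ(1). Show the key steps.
T(n) = Θ(n^(log_2 31))

Master theorem: compare f(n) = n to n^(log_2 31) where log_2 31 ≈ 4.954. Since 1 < log_2 31, we have f(n) = O(n^(log_2 31 − ε)) for some ε > 0 — Case 1. Hence T(n) = Θ(n^(log_2 31)).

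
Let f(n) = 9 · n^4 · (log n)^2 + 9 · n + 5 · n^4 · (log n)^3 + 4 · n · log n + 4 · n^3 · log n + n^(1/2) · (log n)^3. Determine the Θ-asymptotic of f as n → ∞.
f(n) ∈ Θ(n^4 · (log n)^3)

Compare the terms by growth order. For large n, n^a · (log n)^b dominates n^a' · (log n)^b' iff a > a', or (a = a' and b > b'). Ranking the 6 terms shows the dominant one is 5 · n^4 · (log n)^3. Hence f(n) ∈ Θ(n^4 · (log n)^3).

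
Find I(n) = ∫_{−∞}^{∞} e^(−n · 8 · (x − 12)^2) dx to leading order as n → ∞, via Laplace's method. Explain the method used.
I(n) = sqrt(π/(8n))

Here φ(x) = 8 · (x − 12)^2 has its unique minimum at x* = 12 with φ(x*) = 0 and φ''(x*) = 16. Laplace's method gives
  I(n) ~ e^(−n φ(x*)) · sqrt(2π / (n · φ''(x*))) = sqrt(2π / (16n)) = sqrt(π/(8n)).
This is exact: substituting u = (x − 12)·sqrt(8n) gives I(n) = (1/sqrt(8n)) ∫_{−∞}^{∞} e^(−u^2) du = sqrt(π/(8n)).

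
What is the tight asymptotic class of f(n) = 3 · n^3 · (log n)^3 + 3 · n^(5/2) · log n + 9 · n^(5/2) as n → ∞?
f(n) ∈ Θ(n^3 · (log n)^3)

Compare the terms by growth order. For large n, n^a · (log n)^b dominates n^a' · (log n)^b' iff a > a', or (a = a' and b > b'). Ranking the 3 terms shows the dominant one is 3 · n^3 · (log n)^3. Hence f(n) ∈ Θ(n^3 · (log n)^3).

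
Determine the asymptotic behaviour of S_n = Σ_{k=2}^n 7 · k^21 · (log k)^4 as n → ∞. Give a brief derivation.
S_n ~ 7 · n^22 · (log n)^4 / 22

By integral comparison, S_n = ∫_1^n 7 · x^21 · (log x)^4 dx + O(n^21 · (log n)^4). For the integral, the leading term of ∫_1^n x^21 (log x)^4 dx is n^22/22 · (log n)^4 (by repeated integration by parts; each step lowers the log-exponent and produces a relatively O(1/log n) correction). Hence S_n ~ 7 · n^22 · (log n)^4 / 22.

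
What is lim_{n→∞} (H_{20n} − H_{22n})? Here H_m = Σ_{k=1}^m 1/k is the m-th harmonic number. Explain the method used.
lim = ln(20/22) = ln(10/11)

Euler-Maclaurin gives H_m = ln m + γ + 1/(2m) + O(1/m^2). The γ and O(1/m) terms cancel in the difference:
  H_{20n} − H_{22n} = ln(20n) − ln(22n) + O(1/n) = ln(20/22) + O(1/n).
Hence the limit is ln(20/22) = ln(10/11).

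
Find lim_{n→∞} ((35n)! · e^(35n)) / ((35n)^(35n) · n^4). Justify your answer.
lim = 0

Stirling: (35n)! ~ sqrt(2π·35n) · (35n/e)^(35n). Hence
  (35n)! · e^(35n) / (35n)^(35n) ~ sqrt(2π·35n).
Dividing by n^4: sqrt(2π·35n) / n^4 = sqrt(2π·35) · n^((1−8)/2), so the expression behaves like sqrt(2π·35) · n^((1−8)/2) → 0.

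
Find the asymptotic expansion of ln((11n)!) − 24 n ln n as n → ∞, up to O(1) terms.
ln((11n)!) − 24 n ln n = −13 n ln n + 11(ln 11 − 1) n + (1/2) ln(2π·11n) + O(1/n)

Stirling: ln((11n)!) = 11n ln(11n) − 11n + (1/2) ln(2π·11n) + O(1/n).
Expand 11n ln(11n) = 11n (ln n + ln 11) = 11n ln n + 11n ln 11.
Subtract 24n ln n: leading term is (11 − 24) n ln n = −13 n ln n. The next term is 11n ln 11 − 11n = 11(ln 11 − 1) n. Then the (1/2) ln(2π·11n) correction.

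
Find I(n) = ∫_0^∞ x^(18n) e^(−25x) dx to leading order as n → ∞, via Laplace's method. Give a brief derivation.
I(n) ~ (sqrt(2π·18n) / 25) · (18n/(25e))^(18n)

Write the integrand as exp(18n ln x − 25x) and set f(x) = 18n ln x − 25x. Then f'(x) = 18n/x − 25 = 0 at x* = 18n/25, and f''(x*) = −18n/x*^2 = −25^2/(18n). Laplace's method (interior maximum) gives
  I(n) ~ e^(f(x*)) · sqrt(2π / |f''(x*)|)
        = exp(18n ln(18n/25) − 18n) · sqrt(2π · 18n / 25^2)
        = (18n/25)^(18n) e^(−18n) · sqrt(2π·18n) / 25
        = (sqrt(2π·18n) / 25) · (18n/(25e))^(18n).
This matches Γ(18n+1)/25^(18n+1) with Stirling applied to Γ.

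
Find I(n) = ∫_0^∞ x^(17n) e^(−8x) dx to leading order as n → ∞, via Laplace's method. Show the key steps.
I(n) ~ (sqrt(2π·17n) / 8) · (17n/(8e))^(17n)

Write the integrand as exp(17n ln x − 8x) and set f(x) = 17n ln x − 8x. Then f'(x) = 17n/x − 8 = 0 at x* = 17n/8, and f''(x*) = −17n/x*^2 = −8^2/(17n). Laplace's method (interior maximum) gives
  I(n) ~ e^(f(x*)) · sqrt(2π / |f''(x*)|)
        = exp(17n ln(17n/8) − 17n) · sqrt(2π · 17n / 8^2)
        = (17n/8)^(17n) e^(−17n) · sqrt(2π·17n) / 8
        = (sqrt(2π·17n) / 8) · (17n/(8e))^(17n).
This matches Γ(17n+1)/8^(17n+1) with Stirling applied to Γ.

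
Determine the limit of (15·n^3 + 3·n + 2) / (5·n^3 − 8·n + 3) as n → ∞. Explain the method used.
lim = 15/5 = 3

For large n the leading n^3 terms dominate both numerator and denominator. Dividing top and bottom by n^3, every other term tends to 0, leaving 15/5 = 3.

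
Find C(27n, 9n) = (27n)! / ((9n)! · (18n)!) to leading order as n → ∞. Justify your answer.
C(27n, 9n) ~ (27/4)^(9n) · sqrt(3/(4π·9n))

Write N = 9n. Apply Stirling to each factorial:
  (3N)! ~ sqrt(2π·3N) · (3N/e)^(3N),
  N! ~ sqrt(2π N) · (N/e)^N,
  (2N)! ~ sqrt(2π·2N) · (2N/e)^(2N).
The exponential factors combine to (3N)^(3N) / (N^N · (2N)^(2N)) = 3^(3N)/2^(2N) = (3^3/2^2)^N = (27/4)^N.
The square-root prefactors combine to sqrt(2π·3N) / (sqrt(2π N)·sqrt(2π·2N)) = sqrt(3 / (2π·2·N)) = sqrt(3/(4π·9n)).
Substituting N = 9n: C(27n, 9n) ~ (27/4)^(9n) · sqrt(3/(4π·9n)).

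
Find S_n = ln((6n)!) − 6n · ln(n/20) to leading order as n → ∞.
S_n ~ 6n · (ln 120 − 1) + O(ln n)

Stirling: ln((6n)!) = 6n ln(6n) − 6n + O(ln n).
  S_n = 6n ln(6n) − 6n − 6n ln(n/20) + O(ln n)
      = 6n ln(6n) − 6n ln n + 6n ln 20 − 6n + O(ln n)
      = 6n ln 6 + 6n ln 20 − 6n + O(ln n)
      = 6n (ln 120 − 1) + O(ln n).
Numerically ln(120) − 1 ≈ 3.7875.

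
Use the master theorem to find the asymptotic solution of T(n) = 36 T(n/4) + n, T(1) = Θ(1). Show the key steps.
T(n) = Θ(n^(log_4 36))

Master theorem: compare f(n) = n to n^(log_4 36) where log_4 36 ≈ 2.585. Since 1 < log_4 36, we have f(n) = O(n^(log_4 36 − ε)) for some ε > 0 — Case 1. Hence T(n) = Θ(n^(log_4 36)).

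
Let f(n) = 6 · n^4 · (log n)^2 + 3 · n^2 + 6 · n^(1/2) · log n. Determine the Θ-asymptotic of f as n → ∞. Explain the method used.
f(n) ∈ Θ(n^4 · (log n)^2)

Compare the terms by growth order. For large n, n^a · (log n)^b dominates n^a' · (log n)^b' iff a > a', or (a = a' and b > b'). Ranking the 3 terms shows the dominant one is 6 · n^4 · (log n)^2. Hence f(n) ∈ Θ(n^4 · (log n)^2).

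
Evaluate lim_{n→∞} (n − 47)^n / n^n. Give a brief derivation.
lim = e^(−47)

Rewrite as (1 − 47/n)^(n). By the standard limit (1 + x/n)^n → e^x, we have (1 − 47/n)^n → e^(−47), and raising to the 1st power gives e^(−47).
More precisely, ln[(1 − 47/n)^(n)] = n · ln(1 − 47/n) = n · (-47/n + O(1/n^2)) = -47 + O(1/n) → -47.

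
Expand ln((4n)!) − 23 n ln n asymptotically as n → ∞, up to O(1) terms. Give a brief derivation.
ln((4n)!) − 23 n ln n = −19 n ln n + 4(ln 4 − 1) n + (1/2) ln(2π·4n) + O(1/n)

Stirling: ln((4n)!) = 4n ln(4n) − 4n + (1/2) ln(2π·4n) + O(1/n).
Expand 4n ln(4n) = 4n (ln n + ln 4) = 4n ln n + 4n ln 4.
Subtract 23n ln n: leading term is (4 − 23) n ln n = −19 n ln n. The next term is 4n ln 4 − 4n = 4(ln 4 − 1) n. Then the (1/2) ln(2π·4n) correction.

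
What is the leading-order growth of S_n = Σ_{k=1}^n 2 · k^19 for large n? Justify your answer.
S_n ~ n^20 / 10

By integral comparison (Euler-Maclaurin), Σ_{k=1}^n 2 · k^19 = 2 · ∫_0^n x^19 dx + O(n^19) = 2 · n^20/20 = n^20 / 10 + O(n^19). (Equivalently, Faulhaber's formula gives the same leading term.)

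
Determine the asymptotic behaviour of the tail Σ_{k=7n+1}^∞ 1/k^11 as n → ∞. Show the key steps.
Σ_{k>7n} 1/k^11 ~ 1/(10 · (7n)^10)

Compare to the integral: ∫_{7n}^∞ x^(−11) dx = [−x^(−10)/10]_{7n}^∞ = 1/((11−1)·(7n)^10). Euler-Maclaurin then gives
  Σ_{k>7n} 1/k^11 = ∫_{7n}^∞ dx/x^11 − 1/(2·(7n)^11) + O(1/(7n)^12).
(Equivalently this is ζ(11) − Σ_{k≤7n} 1/k^11.)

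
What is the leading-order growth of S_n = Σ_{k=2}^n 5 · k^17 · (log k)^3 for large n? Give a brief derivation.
S_n ~ 5 · n^18 · (log n)^3 / 18

By integral comparison, S_n = ∫_1^n 5 · x^17 · (log x)^3 dx + O(n^17 · (log n)^3). For the integral, the leading term of ∫_1^n x^17 (log x)^3 dx is n^18/18 · (log n)^3 (by repeated integration by parts; each step lowers the log-exponent and produces a relatively O(1/log n) correction). Hence S_n ~ 5 · n^18 · (log n)^3 / 18.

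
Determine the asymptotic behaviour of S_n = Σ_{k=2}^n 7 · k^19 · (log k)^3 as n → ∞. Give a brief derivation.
S_n ~ 7 · n^20 · (log n)^3 / 20

By integral comparison, S_n = ∫_1^n 7 · x^19 · (log x)^3 dx + O(n^19 · (log n)^3). For the integral, the leading term of ∫_1^n x^19 (log x)^3 dx is n^20/20 · (log n)^3 (by repeated integration by parts; each step lowers the log-exponent and produces a relatively O(1/log n) correction). Hence S_n ~ 7 · n^20 · (log n)^3 / 20.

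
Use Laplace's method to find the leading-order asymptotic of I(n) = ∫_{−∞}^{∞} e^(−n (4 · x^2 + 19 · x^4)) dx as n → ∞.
I(n) ~ sqrt(π/(4n))

φ(x) = 4 · x^2 + 19 · x^4 has its unique global minimum at x* = 0 (since φ'(x) = 8x + 76x^3 = 0 only at x = 0 for real x with both coefficients positive, and φ → ∞ as |x| → ∞). At x* = 0, φ(0) = 0 and φ''(0) = 8. Laplace's method then gives
  I(n) ~ sqrt(2π / (n · φ''(0))) · e^(−n φ(0)) = sqrt(2π / (8n)) = sqrt(π/(4n)).
The 19 · x^4 term contributes only at subleading order (an O(1/n) relative correction).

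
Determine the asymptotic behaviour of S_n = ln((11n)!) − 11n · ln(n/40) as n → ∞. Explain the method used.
S_n ~ 11n · (ln 440 − 1) + O(ln n)

Stirling: ln((11n)!) = 11n ln(11n) − 11n + O(ln n).
  S_n = 11n ln(11n) − 11n − 11n ln(n/40) + O(ln n)
      = 11n ln(11n) − 11n ln n + 11n ln 40 − 11n + O(ln n)
      = 11n ln 11 + 11n ln 40 − 11n + O(ln n)
      = 11n (ln 440 − 1) + O(ln n).
Numerically ln(440) − 1 ≈ 5.0868.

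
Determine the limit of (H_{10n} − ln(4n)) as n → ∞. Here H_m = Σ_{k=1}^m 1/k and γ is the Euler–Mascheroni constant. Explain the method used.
lim = ln(5/2) + γ

By Euler-Maclaurin, H_m = ln m + γ + O(1/m). So
  H_{10n} − ln(4n) = ln(10n) + γ − ln(4n) + O(1/n)
                       = ln(10/4) + γ + O(1/n).
Hence the limit is ln(10/4) + γ (= ln(5/2)).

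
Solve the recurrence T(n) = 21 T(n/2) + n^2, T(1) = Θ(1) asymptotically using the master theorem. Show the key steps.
T(n) = Θ(n^(log_2 21))

Master theorem: compare f(n) = n^2 to n^(log_2 21) where log_2 21 ≈ 4.392. Since 2 < log_2 21, we have f(n) = O(n^(log_2 21 − ε)) for some ε > 0 — Case 1. Hence T(n) = Θ(n^(log_2 21)).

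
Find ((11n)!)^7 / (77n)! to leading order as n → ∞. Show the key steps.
((11n)!)^7/(77n)! ~ ((2π·11n)^(6/2) / sqrt(7)) · 7^(−7·11n)  →  0

Write N = 11n. Stirling: N! ~ sqrt(2π N)(N/e)^N and (7N)! ~ sqrt(2π·7N)·(7N/e)^(7N).
  (N!)^7/(7N)! ~ (2π N)^(7/2) (N/e)^(7N) / [sqrt(2π·7N) (7N/e)^(7N)]
     = (2π N)^(7/2) / sqrt(2π·7N) · (N/(7N))^(7N)
     = (2π N)^((7−1)/2) / sqrt(7) · 7^(−7N).
Since 7^7 > 1, the factor 7^(−7N) decays exponentially, so the ratio → 0. Substituting N = 11n gives the stated form.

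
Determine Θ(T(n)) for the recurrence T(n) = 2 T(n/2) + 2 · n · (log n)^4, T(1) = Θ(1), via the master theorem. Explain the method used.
T(n) = Θ(n · (log n)^5)

Here log_2 2 = 1 and f(n) = 2 · n · (log n)^4 = Θ(n^(log_2 2) · (log n)^4). This is the extended Case 2 of the master theorem (f matches the critical exponent up to log factors), giving T(n) = Θ(n^(log_2 2) · (log n)^(4+1)) = Θ(n · (log n)^5).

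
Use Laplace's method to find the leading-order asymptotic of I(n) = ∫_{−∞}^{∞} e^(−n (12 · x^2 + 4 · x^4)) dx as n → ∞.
I(n) ~ sqrt(π/(12n))

φ(x) = 12 · x^2 + 4 · x^4 has its unique global minimum at x* = 0 (since φ'(x) = 24x + 16x^3 = 0 only at x = 0 for real x with both coefficients positive, and φ → ∞ as |x| → ∞). At x* = 0, φ(0) = 0 and φ''(0) = 24. Laplace's method then gives
  I(n) ~ sqrt(2π / (n · φ''(0))) · e^(−n φ(0)) = sqrt(2π / (24n)) = sqrt(π/(12n)).
The 4 · x^4 term contributes only at subleading order (an O(1/n) relative correction).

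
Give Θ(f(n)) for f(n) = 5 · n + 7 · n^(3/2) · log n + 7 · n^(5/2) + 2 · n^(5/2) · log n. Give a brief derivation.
f(n) ∈ Θ(n^(5/2) · log n)

Compare the terms by growth order. For large n, n^a · (log n)^b dominates n^a' · (log n)^b' iff a > a', or (a = a' and b > b'). Ranking the 4 terms shows the dominant one is 2 · n^(5/2) · log n. Hence f(n) ∈ Θ(n^(5/2) · log n).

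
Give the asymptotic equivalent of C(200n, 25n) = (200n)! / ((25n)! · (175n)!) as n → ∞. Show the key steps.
C(200n, 25n) ~ (16777216/823543)^(25n) · sqrt(4/(7π·25n))

Write N = 25n. Apply Stirling to each factorial:
  (8N)! ~ sqrt(2π·8N) · (8N/e)^(8N),
  N! ~ sqrt(2π N) · (N/e)^N,
  (7N)! ~ sqrt(2π·7N) · (7N/e)^(7N).
The exponential factors combine to (8N)^(8N) / (N^N · (7N)^(7N)) = 8^(8N)/7^(7N) = (8^8/7^7)^N = (16777216/823543)^N.
The square-root prefactors combine to sqrt(2π·8N) / (sqrt(2π N)·sqrt(2π·7N)) = sqrt(8 / (2π·7·N)) = sqrt(4/(7π·25n)).
Substituting N = 25n: C(200n, 25n) ~ (16777216/823543)^(25n) · sqrt(4/(7π·25n)).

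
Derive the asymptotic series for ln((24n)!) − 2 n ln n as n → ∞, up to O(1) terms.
ln((24n)!) − 2 n ln n = 22 n ln n + 24(ln 24 − 1) n + (1/2) ln(2π·24n) + O(1/n)

Stirling: ln((24n)!) = 24n ln(24n) − 24n + (1/2) ln(2π·24n) + O(1/n).
Expand 24n ln(24n) = 24n (ln n + ln 24) = 24n ln n + 24n ln 24.
Subtract 2n ln n: leading term is (24 − 2) n ln n = 22 n ln n. The next term is 24n ln 24 − 24n = 24(ln 24 − 1) n. Then the (1/2) ln(2π·24n) correction.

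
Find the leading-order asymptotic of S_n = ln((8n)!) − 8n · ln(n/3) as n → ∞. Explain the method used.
S_n ~ 8n · (ln 24 − 1) + O(ln n)

Stirling: ln((8n)!) = 8n ln(8n) − 8n + O(ln n).
  S_n = 8n ln(8n) − 8n − 8n ln(n/3) + O(ln n)
      = 8n ln(8n) − 8n ln n + 8n ln 3 − 8n + O(ln n)
      = 8n ln 8 + 8n ln 3 − 8n + O(ln n)
      = 8n (ln 24 − 1) + O(ln n).
Numerically ln(24) − 1 ≈ 2.1781.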